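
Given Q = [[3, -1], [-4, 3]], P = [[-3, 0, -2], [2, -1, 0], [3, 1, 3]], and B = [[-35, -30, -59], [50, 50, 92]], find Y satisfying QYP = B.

Y = [[4, 5, -3], [2, -2, 4]]

Y = Q⁻¹BP⁻¹ (apply Q⁻¹ on the left and P⁻¹ on the right).
det Q = 5; the adjugate gives Q⁻¹ = [[3/5, 1/5], [4/5, 3/5]].
P has determinant -1; P⁻¹ = [[3, 2, 2], [6, 3, 4], [-5, -3, -3]].
Q⁻¹B = [[-11, -8, -17], [2, 6, 8]].
Y = (Q⁻¹B)P⁻¹ = [[4, 5, -3], [2, -2, 4]].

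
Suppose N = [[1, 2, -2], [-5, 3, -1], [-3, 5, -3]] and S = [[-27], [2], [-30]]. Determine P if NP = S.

Since N multiplies P on the left, P = N⁻¹S.
N has determinant 4; N⁻¹ = [[-1, -1, 1], [-3, -9/4, 11/4], [-4, -11/4, 13/4]].
P = N⁻¹S = [[-1, -1, 1], [-3, -9/4, 11/4], [-4, -11/4, 13/4]] · [[-27], [2], [-30]] = [[-5], [-6], [5]].

P = [[-5], [-6], [5]]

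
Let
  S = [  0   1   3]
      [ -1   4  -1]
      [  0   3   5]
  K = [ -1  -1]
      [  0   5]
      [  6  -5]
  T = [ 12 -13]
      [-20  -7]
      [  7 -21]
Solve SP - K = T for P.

SP = T + K = [[11, -14], [-20, -2], [13, -26]].
Left-multiplying both sides by S⁻¹ gives P = S⁻¹(T + K).
det S = -4; the adjugate gives S⁻¹ = [[-23/4, -1, 13/4], [-5/4, 0, 3/4], [3/4, 0, -1/4]].
P = S⁻¹(T + K) = [[-1, -2], [-4, -2], [5, -4]].

P = [[-1, -2], [-4, -2], [5, -4]]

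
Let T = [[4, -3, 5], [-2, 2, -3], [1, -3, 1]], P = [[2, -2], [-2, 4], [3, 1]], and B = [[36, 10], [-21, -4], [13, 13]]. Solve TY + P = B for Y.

Y = [[4, 0], [-1, -4], [3, 0]]

TY = B − P = [[34, 12], [-19, -8], [10, 12]].
Left-multiplying both sides by T⁻¹ gives Y = T⁻¹(B − P).
T has determinant -5; T⁻¹ = [[7/5, 12/5, 1/5], [1/5, 1/5, -2/5], [-4/5, -9/5, -2/5]].
Y = T⁻¹(B − P) = [[4, 0], [-1, -4], [3, 0]].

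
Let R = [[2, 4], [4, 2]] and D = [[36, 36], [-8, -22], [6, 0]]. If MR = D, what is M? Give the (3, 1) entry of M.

-1

R is on the right of M, so right-multiply by R⁻¹: M = DR⁻¹.
det R = -12, so R⁻¹ = [[-1/6, 1/3], [1/3, -1/6]].
M = DR⁻¹ = [[36, 36], [-8, -22], [6, 0]] · [[-1/6, 1/3], [1/3, -1/6]] = [[6, 6], [-6, 1], [-1, 2]].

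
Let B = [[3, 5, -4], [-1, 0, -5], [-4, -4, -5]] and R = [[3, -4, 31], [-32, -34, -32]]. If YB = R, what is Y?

Y = [[-4, 1, -4], [-2, 2, 6]]

B is on the right of Y, so right-multiply by B⁻¹: Y = RB⁻¹.
det B = -1; the adjugate gives B⁻¹ = [[20, -41, 25], [-15, 31, -19], [-4, 8, -5]].
Y = RB⁻¹ = [[3, -4, 31], [-32, -34, -32]] · [[20, -41, 25], [-15, 31, -19], [-4, 8, -5]] = [[-4, 1, -4], [-2, 2, 6]].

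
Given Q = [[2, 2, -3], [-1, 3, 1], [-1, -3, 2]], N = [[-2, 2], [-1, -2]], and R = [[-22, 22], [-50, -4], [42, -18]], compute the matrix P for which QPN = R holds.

P = [[-4, 1], [5, 5], [-3, 4]]

Left-multiply by Q⁻¹ and right-multiply by N⁻¹: P = Q⁻¹RN⁻¹.
det Q = 2; the adjugate gives Q⁻¹ = [[9/2, 5/2, 11/2], [1/2, 1/2, 1/2], [3, 2, 4]].
N has determinant 6; N⁻¹ = [[-1/3, -1/3], [1/6, -1/3]].
Q⁻¹R = [[7, -10], [-15, 0], [2, -14]].
P = (Q⁻¹R)N⁻¹ = [[-4, 1], [5, 5], [-3, 4]].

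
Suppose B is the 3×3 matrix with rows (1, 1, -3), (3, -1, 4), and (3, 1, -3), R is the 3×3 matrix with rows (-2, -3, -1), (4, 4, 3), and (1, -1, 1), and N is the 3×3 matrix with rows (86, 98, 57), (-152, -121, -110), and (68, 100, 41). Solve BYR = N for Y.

Y = B⁻¹NR⁻¹ (apply B⁻¹ on the left and R⁻¹ on the right).
B has determinant 2; B⁻¹ = [[-1/2, 0, 1/2], [21/2, 3, -13/2], [3, 1, -2]].
det R = -3; the adjugate gives R⁻¹ = [[-7/3, -4/3, 5/3], [1/3, 1/3, -2/3], [8/3, 5/3, -4/3]].
B⁻¹N = [[-9, 1, -8], [5, 16, 2], [-30, -27, -21]].
Y = (B⁻¹N)R⁻¹ = [[0, -1, -5], [-1, 2, -5], [5, -4, -4]].

Y = [[0, -1, -5], [-1, 2, -5], [5, -4, -4]]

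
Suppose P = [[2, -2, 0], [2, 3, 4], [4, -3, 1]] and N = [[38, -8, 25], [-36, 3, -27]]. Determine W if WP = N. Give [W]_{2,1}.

P is on the right of W, so right-multiply by P⁻¹: W = NP⁻¹.
det P = 2; the adjugate gives P⁻¹ = [[15/2, 1, -4], [7, 1, -4], [-9, -1, 5]].
W = NP⁻¹ = [[38, -8, 25], [-36, 3, -27]] · [[15/2, 1, -4], [7, 1, -4], [-9, -1, 5]] = [[4, 5, 5], [-6, -6, -3]].

-6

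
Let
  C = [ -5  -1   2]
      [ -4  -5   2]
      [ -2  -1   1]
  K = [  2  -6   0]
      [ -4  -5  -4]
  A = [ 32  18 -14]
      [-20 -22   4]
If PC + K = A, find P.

PC = A − K = [[30, 24, -14], [-16, -17, 8]].
Since C sits to the right of P, P = (A − K)C⁻¹.
det C = 3; the adjugate gives C⁻¹ = [[-1, -1/3, 8/3], [0, -1/3, 2/3], [-2, -1, 7]].
P = (A − K)C⁻¹ = [[-2, -4, -2], [0, 3, 2]].

P = [[-2, -4, -2], [0, 3, 2]]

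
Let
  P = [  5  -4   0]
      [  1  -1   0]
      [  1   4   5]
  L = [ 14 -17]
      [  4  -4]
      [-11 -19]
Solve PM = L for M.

P is on the left of M, so left-multiply by P⁻¹: M = P⁻¹L.
P has determinant -5; P⁻¹ = [[1, -4, 0], [1, -5, 0], [-1, 24/5, 1/5]].
M = P⁻¹L = [[1, -4, 0], [1, -5, 0], [-1, 24/5, 1/5]] · [[14, -17], [4, -4], [-11, -19]] = [[-2, -1], [-6, 3], [3, -6]].

M = [[-2, -1], [-6, 3], [3, -6]]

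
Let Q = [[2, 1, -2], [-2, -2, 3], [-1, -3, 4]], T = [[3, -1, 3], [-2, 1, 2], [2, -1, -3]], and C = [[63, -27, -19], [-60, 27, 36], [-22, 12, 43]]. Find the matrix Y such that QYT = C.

Y = [[5, -5, 5], [-5, -4, 4], [-2, -3, 2]]

Y = Q⁻¹CT⁻¹ (apply Q⁻¹ on the left and T⁻¹ on the right).
det Q = -1; the adjugate gives Q⁻¹ = [[-1, -2, 1], [-5, -6, 2], [-4, -5, 2]].
det T = -1, so T⁻¹ = [[1, 6, 5], [2, 15, 12], [0, -1, -1]].
Q⁻¹C = [[35, -15, -10], [1, -3, -35], [4, -3, -18]].
Y = (Q⁻¹C)T⁻¹ = [[5, -5, 5], [-5, -4, 4], [-2, -3, 2]].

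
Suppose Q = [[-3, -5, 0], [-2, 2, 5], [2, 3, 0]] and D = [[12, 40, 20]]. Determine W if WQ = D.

W = [[-4, 4, 4]]

Q is on the right of W, so right-multiply by Q⁻¹: W = DQ⁻¹.
det Q = -5, so Q⁻¹ = [[3, 0, 5], [-2, 0, -3], [2, 1/5, 16/5]].
W = DQ⁻¹ = [[12, 40, 20]] · [[3, 0, 5], [-2, 0, -3], [2, 1/5, 16/5]] = [[-4, 4, 4]].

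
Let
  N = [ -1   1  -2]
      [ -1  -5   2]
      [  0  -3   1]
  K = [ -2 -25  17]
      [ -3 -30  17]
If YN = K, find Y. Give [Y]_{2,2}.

6

Since N sits to the right of Y, Y = KN⁻¹.
det N = -6, so N⁻¹ = [[-1/6, -5/6, 4/3], [-1/6, 1/6, -2/3], [-1/2, 1/2, -1]].
Y = KN⁻¹ = [[-2, -25, 17], [-3, -30, 17]] · [[-1/6, -5/6, 4/3], [-1/6, 1/6, -2/3], [-1/2, 1/2, -1]] = [[-4, 6, -3], [-3, 6, -1]].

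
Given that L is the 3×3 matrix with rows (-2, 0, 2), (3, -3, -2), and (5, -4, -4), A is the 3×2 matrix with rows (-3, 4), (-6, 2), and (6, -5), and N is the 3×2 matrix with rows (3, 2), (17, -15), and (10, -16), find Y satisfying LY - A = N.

Y = [[-4, -1], [-5, 2], [-4, 2]]

LY = N + A = [[0, 6], [11, -13], [16, -21]].
Left-multiplying both sides by L⁻¹ gives Y = L⁻¹(N + A).
det L = -2; the adjugate gives L⁻¹ = [[-2, 4, -3], [-1, 1, -1], [-3/2, 4, -3]].
Y = L⁻¹(N + A) = [[-4, -1], [-5, 2], [-4, 2]].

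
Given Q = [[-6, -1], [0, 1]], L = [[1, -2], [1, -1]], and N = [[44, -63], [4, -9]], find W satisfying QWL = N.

Left-multiply by Q⁻¹ and right-multiply by L⁻¹: W = Q⁻¹NL⁻¹.
det Q = -6; the adjugate gives Q⁻¹ = [[-1/6, -1/6], [0, 1]].
det L = 1, so L⁻¹ = [[-1, 2], [-1, 1]].
Q⁻¹N = [[-8, 12], [4, -9]].
W = (Q⁻¹N)L⁻¹ = [[-4, -4], [5, -1]].

W = [[-4, -4], [5, -1]]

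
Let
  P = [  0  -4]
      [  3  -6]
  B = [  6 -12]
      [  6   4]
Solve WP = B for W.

W = [[0, 2], [-4, 2]]

Since P sits to the right of W, W = BP⁻¹.
det P = 12, so P⁻¹ = [[-1/2, 1/3], [-1/4, 0]].
W = BP⁻¹ = [[6, -12], [6, 4]] · [[-1/2, 1/3], [-1/4, 0]] = [[0, 2], [-4, 2]].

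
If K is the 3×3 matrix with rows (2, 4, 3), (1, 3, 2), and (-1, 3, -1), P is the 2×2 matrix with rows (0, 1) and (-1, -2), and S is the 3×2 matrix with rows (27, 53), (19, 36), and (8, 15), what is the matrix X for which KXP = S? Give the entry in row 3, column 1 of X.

X = K⁻¹SP⁻¹ (apply K⁻¹ on the left and P⁻¹ on the right).
det K = -4, so K⁻¹ = [[9/4, -13/4, 1/4], [1/4, -1/4, 1/4], [-3/2, 5/2, -1/2]].
det P = 1, so P⁻¹ = [[-2, -1], [1, 0]].
K⁻¹S = [[1, 6], [4, 8], [3, 3]].
X = (K⁻¹S)P⁻¹ = [[4, -1], [0, -4], [-3, -3]].

-3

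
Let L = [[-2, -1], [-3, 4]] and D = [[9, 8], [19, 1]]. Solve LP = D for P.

Since L multiplies P on the left, P = L⁻¹D.
det L = -11, so L⁻¹ = [[-4/11, -1/11], [-3/11, 2/11]].
P = L⁻¹D = [[-4/11, -1/11], [-3/11, 2/11]] · [[9, 8], [19, 1]] = [[-5, -3], [1, -2]].

P = [[-5, -3], [1, -2]]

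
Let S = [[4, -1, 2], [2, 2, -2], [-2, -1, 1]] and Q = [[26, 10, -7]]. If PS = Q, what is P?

Since S sits to the right of P, P = QS⁻¹.
det S = 2; the adjugate gives S⁻¹ = [[0, -1/2, -1], [1, 4, 6], [1, 3, 5]].
P = QS⁻¹ = [[26, 10, -7]] · [[0, -1/2, -1], [1, 4, 6], [1, 3, 5]] = [[3, 6, -1]].

P = [[3, 6, -1]]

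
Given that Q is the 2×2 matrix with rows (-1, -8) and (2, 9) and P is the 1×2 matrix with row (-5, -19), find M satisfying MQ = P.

M = [[-1, -3]]

Since Q sits to the right of M, M = PQ⁻¹.
det Q = 7; the adjugate gives Q⁻¹ = [[9/7, 8/7], [-2/7, -1/7]].
M = PQ⁻¹ = [[-5, -19]] · [[9/7, 8/7], [-2/7, -1/7]] = [[-1, -3]].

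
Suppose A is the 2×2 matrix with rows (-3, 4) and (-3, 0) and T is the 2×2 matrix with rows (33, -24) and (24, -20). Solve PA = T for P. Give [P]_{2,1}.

-5

A is on the right of P, so right-multiply by A⁻¹: P = TA⁻¹.
A has determinant 12; A⁻¹ = [[0, -1/3], [1/4, -1/4]].
P = TA⁻¹ = [[33, -24], [24, -20]] · [[0, -1/3], [1/4, -1/4]] = [[-6, -5], [-5, -3]].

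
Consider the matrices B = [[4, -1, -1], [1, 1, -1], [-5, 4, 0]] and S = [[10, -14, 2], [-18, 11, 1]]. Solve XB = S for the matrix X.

Since B sits to the right of X, X = SB⁻¹.
B has determinant 2; B⁻¹ = [[2, -2, 1], [5/2, -5/2, 3/2], [9/2, -11/2, 5/2]].
X = SB⁻¹ = [[10, -14, 2], [-18, 11, 1]] · [[2, -2, 1], [5/2, -5/2, 3/2], [9/2, -11/2, 5/2]] = [[-6, 4, -6], [-4, 3, 1]].

X = [[-6, 4, -6], [-4, 3, 1]]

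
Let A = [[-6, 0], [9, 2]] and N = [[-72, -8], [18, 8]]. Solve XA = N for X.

A is on the right of X, so right-multiply by A⁻¹: X = NA⁻¹.
A has determinant -12; A⁻¹ = [[-1/6, 0], [3/4, 1/2]].
X = NA⁻¹ = [[-72, -8], [18, 8]] · [[-1/6, 0], [3/4, 1/2]] = [[6, -4], [3, 4]].

X = [[6, -4], [3, 4]]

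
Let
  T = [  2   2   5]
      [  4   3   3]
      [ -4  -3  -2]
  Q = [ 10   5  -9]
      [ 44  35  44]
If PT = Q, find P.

Since T sits to the right of P, P = QT⁻¹.
T has determinant -2; T⁻¹ = [[-3/2, 11/2, 9/2], [2, -8, -7], [0, 1, 1]].
P = QT⁻¹ = [[10, 5, -9], [44, 35, 44]] · [[-3/2, 11/2, 9/2], [2, -8, -7], [0, 1, 1]] = [[-5, 6, 1], [4, 6, -3]].

P = [[-5, 6, 1], [4, 6, -3]]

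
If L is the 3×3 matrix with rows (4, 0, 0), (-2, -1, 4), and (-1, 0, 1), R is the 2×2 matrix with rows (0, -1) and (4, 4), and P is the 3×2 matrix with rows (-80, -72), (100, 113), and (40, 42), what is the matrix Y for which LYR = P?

Y = [[-2, -5], [1, 5], [-4, 5]]

Isolating Y: multiply by L⁻¹ from the left and R⁻¹ from the right, so Y = L⁻¹PR⁻¹.
det L = -4, so L⁻¹ = [[1/4, 0, 0], [1/2, -1, 4], [1/4, 0, 1]].
det R = 4; the adjugate gives R⁻¹ = [[1, 1/4], [-1, 0]].
L⁻¹P = [[-20, -18], [20, 19], [20, 24]].
Y = (L⁻¹P)R⁻¹ = [[-2, -5], [1, 5], [-4, 5]].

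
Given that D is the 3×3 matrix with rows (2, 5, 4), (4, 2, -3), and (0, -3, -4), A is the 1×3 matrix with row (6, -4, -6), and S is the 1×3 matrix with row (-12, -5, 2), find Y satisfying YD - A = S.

Y = [[-3, 0, -2]]

YD = S + A = [[-6, -9, -4]].
Since D sits to the right of Y, Y = (S + A)D⁻¹.
det D = -2; the adjugate gives D⁻¹ = [[17/2, -4, 23/2], [-8, 4, -11], [6, -3, 8]].
Y = (S + A)D⁻¹ = [[-3, 0, -2]].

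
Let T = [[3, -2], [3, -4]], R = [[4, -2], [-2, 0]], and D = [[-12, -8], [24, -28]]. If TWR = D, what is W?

Left-multiply by T⁻¹ and right-multiply by R⁻¹: W = T⁻¹DR⁻¹.
T has determinant -6; T⁻¹ = [[2/3, -1/3], [1/2, -1/2]].
R has determinant -4; R⁻¹ = [[0, -1/2], [-1/2, -1]].
T⁻¹D = [[-16, 4], [-18, 10]].
W = (T⁻¹D)R⁻¹ = [[-2, 4], [-5, -1]].

W = [[-2, 4], [-5, -1]]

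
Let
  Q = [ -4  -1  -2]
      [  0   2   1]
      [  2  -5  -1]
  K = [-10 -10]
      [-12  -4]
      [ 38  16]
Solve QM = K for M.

M = [[4, 3], [-6, -2], [0, 0]]

Q is on the left of M, so left-multiply by Q⁻¹: M = Q⁻¹K.
Q has determinant -6; Q⁻¹ = [[-1/2, -3/2, -1/2], [-1/3, -4/3, -2/3], [2/3, 11/3, 4/3]].
M = Q⁻¹K = [[-1/2, -3/2, -1/2], [-1/3, -4/3, -2/3], [2/3, 11/3, 4/3]] · [[-10, -10], [-12, -4], [38, 16]] = [[4, 3], [-6, -2], [0, 0]].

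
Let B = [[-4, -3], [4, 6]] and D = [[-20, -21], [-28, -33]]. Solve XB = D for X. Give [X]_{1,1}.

Since B sits to the right of X, X = DB⁻¹.
B has determinant -12; B⁻¹ = [[-1/2, -1/4], [1/3, 1/3]].
X = DB⁻¹ = [[-20, -21], [-28, -33]] · [[-1/2, -1/4], [1/3, 1/3]] = [[3, -2], [3, -4]].

3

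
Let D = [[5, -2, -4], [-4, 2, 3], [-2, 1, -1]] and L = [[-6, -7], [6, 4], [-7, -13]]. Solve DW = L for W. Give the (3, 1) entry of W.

4

Since D multiplies W on the left, W = D⁻¹L.
det D = -5; the adjugate gives D⁻¹ = [[1, 6/5, -2/5], [2, 13/5, -1/5], [0, 1/5, -2/5]].
W = D⁻¹L = [[1, 6/5, -2/5], [2, 13/5, -1/5], [0, 1/5, -2/5]] · [[-6, -7], [6, 4], [-7, -13]] = [[4, 3], [5, -1], [4, 6]].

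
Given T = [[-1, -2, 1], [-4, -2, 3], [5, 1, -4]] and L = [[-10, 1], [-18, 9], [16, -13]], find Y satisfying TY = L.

Y = [[4, -2], [4, 1], [2, 1]]

Since T multiplies Y on the left, Y = T⁻¹L.
det T = 3; the adjugate gives T⁻¹ = [[5/3, -7/3, -4/3], [-1/3, -1/3, -1/3], [2, -3, -2]].
Y = T⁻¹L = [[5/3, -7/3, -4/3], [-1/3, -1/3, -1/3], [2, -3, -2]] · [[-10, 1], [-18, 9], [16, -13]] = [[4, -2], [4, 1], [2, 1]].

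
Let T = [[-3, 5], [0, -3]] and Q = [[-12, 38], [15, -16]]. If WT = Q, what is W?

T is on the right of W, so right-multiply by T⁻¹: W = QT⁻¹.
det T = 9; the adjugate gives T⁻¹ = [[-1/3, -5/9], [0, -1/3]].
W = QT⁻¹ = [[-12, 38], [15, -16]] · [[-1/3, -5/9], [0, -1/3]] = [[4, -6], [-5, -3]].

W = [[4, -6], [-5, -3]]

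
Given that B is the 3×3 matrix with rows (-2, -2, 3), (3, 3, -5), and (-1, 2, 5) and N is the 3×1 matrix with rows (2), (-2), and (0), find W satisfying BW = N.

B is on the left of W, so left-multiply by B⁻¹: W = B⁻¹N.
B has determinant -3; B⁻¹ = [[-25/3, -16/3, -1/3], [10/3, 7/3, 1/3], [-3, -2, 0]].
W = B⁻¹N = [[-25/3, -16/3, -1/3], [10/3, 7/3, 1/3], [-3, -2, 0]] · [[2], [-2], [0]] = [[-6], [2], [-2]].

W = [[-6], [2], [-2]]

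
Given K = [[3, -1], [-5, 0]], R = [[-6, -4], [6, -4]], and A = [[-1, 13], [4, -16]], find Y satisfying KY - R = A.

KY = A + R = [[-7, 9], [10, -20]].
Since K multiplies Y on the left, Y = K⁻¹(A + R).
K has determinant -5; K⁻¹ = [[0, -1/5], [-1, -3/5]].
Y = K⁻¹(A + R) = [[-2, 4], [1, 3]].

Y = [[-2, 4], [1, 3]]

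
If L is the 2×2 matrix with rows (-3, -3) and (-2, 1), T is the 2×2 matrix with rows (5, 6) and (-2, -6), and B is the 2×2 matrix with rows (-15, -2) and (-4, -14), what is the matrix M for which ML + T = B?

ML = B − T = [[-20, -8], [-2, -8]].
Since L sits to the right of M, M = (B − T)L⁻¹.
det L = -9; the adjugate gives L⁻¹ = [[-1/9, -1/3], [-2/9, 1/3]].
M = (B − T)L⁻¹ = [[4, 4], [2, -2]].

M = [[4, 4], [2, -2]]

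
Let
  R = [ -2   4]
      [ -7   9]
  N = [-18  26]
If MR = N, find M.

M = [[2, 2]]

Right-multiplying both sides by R⁻¹ gives M = NR⁻¹.
det R = 10; the adjugate gives R⁻¹ = [[9/10, -2/5], [7/10, -1/5]].
M = NR⁻¹ = [[-18, 26]] · [[9/10, -2/5], [7/10, -1/5]] = [[2, 2]].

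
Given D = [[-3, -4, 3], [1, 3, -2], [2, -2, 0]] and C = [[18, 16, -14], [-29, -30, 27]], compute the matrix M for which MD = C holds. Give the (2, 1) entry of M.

Right-multiplying both sides by D⁻¹ gives M = CD⁻¹.
det D = 4, so D⁻¹ = [[-1, -3/2, -1/4], [-1, -3/2, -3/4], [-2, -7/2, -5/4]].
M = CD⁻¹ = [[18, 16, -14], [-29, -30, 27]] · [[-1, -3/2, -1/4], [-1, -3/2, -3/4], [-2, -7/2, -5/4]] = [[-6, -2, 1], [5, -6, -4]].

5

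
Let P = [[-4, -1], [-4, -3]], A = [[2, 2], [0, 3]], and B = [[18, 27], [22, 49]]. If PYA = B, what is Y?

Left-multiply by P⁻¹ and right-multiply by A⁻¹: Y = P⁻¹BA⁻¹.
det P = 8, so P⁻¹ = [[-3/8, 1/8], [1/2, -1/2]].
det A = 6; the adjugate gives A⁻¹ = [[1/2, -1/3], [0, 1/3]].
P⁻¹B = [[-4, -4], [-2, -11]].
Y = (P⁻¹B)A⁻¹ = [[-2, 0], [-1, -3]].

Y = [[-2, 0], [-1, -3]]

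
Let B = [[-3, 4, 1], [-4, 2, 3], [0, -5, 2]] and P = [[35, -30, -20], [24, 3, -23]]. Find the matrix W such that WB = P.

W = [[-5, -5, 0], [-4, -3, -5]]

Since B sits to the right of W, W = PB⁻¹.
det B = -5; the adjugate gives B⁻¹ = [[-19/5, 13/5, -2], [-8/5, 6/5, -1], [-4, 3, -2]].
W = PB⁻¹ = [[35, -30, -20], [24, 3, -23]] · [[-19/5, 13/5, -2], [-8/5, 6/5, -1], [-4, 3, -2]] = [[-5, -5, 0], [-4, -3, -5]].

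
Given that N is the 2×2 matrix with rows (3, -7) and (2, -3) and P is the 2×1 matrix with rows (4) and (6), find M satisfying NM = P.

Since N multiplies M on the left, M = N⁻¹P.
det N = 5, so N⁻¹ = [[-3/5, 7/5], [-2/5, 3/5]].
M = N⁻¹P = [[-3/5, 7/5], [-2/5, 3/5]] · [[4], [6]] = [[6], [2]].

M = [[6], [2]]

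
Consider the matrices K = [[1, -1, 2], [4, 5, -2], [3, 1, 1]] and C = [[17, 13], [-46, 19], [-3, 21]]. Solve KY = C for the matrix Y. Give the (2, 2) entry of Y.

K is on the left of Y, so left-multiply by K⁻¹: Y = K⁻¹C.
det K = -5, so K⁻¹ = [[-7/5, -3/5, 8/5], [2, 1, -2], [11/5, 4/5, -9/5]].
Y = K⁻¹C = [[-7/5, -3/5, 8/5], [2, 1, -2], [11/5, 4/5, -9/5]] · [[17, 13], [-46, 19], [-3, 21]] = [[-1, 4], [-6, 3], [6, 6]].

3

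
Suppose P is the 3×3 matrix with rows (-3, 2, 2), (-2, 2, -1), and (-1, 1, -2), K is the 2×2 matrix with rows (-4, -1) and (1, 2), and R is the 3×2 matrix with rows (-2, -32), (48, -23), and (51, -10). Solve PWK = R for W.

Left-multiply by P⁻¹ and right-multiply by K⁻¹: W = P⁻¹RK⁻¹.
det P = 3, so P⁻¹ = [[-1, 2, -2], [-1, 8/3, -7/3], [0, 1/3, -2/3]].
det K = -7, so K⁻¹ = [[-2/7, -1/7], [1/7, 4/7]].
P⁻¹R = [[-4, 6], [11, -6], [-18, -1]].
W = (P⁻¹R)K⁻¹ = [[2, 4], [-4, -5], [5, 2]].

W = [[2, 4], [-4, -5], [5, 2]]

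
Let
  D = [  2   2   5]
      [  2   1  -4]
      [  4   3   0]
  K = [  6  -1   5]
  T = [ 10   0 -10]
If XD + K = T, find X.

XD = T − K = [[4, 1, -15]].
Right-multiplying both sides by D⁻¹ gives X = (T − K)D⁻¹.
D has determinant 2; D⁻¹ = [[6, 15/2, -13/2], [-8, -10, 9], [1, 1, -1]].
X = (T − K)D⁻¹ = [[1, 5, -2]].

X = [[1, 5, -2]]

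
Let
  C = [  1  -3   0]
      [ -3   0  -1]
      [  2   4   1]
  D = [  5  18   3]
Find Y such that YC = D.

Y = [[2, 3, 6]]

C is on the right of Y, so right-multiply by C⁻¹: Y = DC⁻¹.
det C = 1, so C⁻¹ = [[4, 3, 3], [1, 1, 1], [-12, -10, -9]].
Y = DC⁻¹ = [[5, 18, 3]] · [[4, 3, 3], [1, 1, 1], [-12, -10, -9]] = [[2, 3, 6]].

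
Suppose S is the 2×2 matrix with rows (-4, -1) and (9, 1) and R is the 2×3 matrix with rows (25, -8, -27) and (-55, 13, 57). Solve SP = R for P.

P = [[-6, 1, 6], [-1, 4, 3]]

Since S multiplies P on the left, P = S⁻¹R.
det S = 5, so S⁻¹ = [[1/5, 1/5], [-9/5, -4/5]].
P = S⁻¹R = [[1/5, 1/5], [-9/5, -4/5]] · [[25, -8, -27], [-55, 13, 57]] = [[-6, 1, 6], [-1, 4, 3]].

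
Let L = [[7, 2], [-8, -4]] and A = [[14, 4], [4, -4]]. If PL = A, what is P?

L is on the right of P, so right-multiply by L⁻¹: P = AL⁻¹.
L has determinant -12; L⁻¹ = [[1/3, 1/6], [-2/3, -7/12]].
P = AL⁻¹ = [[14, 4], [4, -4]] · [[1/3, 1/6], [-2/3, -7/12]] = [[2, 0], [4, 3]].

P = [[2, 0], [4, 3]]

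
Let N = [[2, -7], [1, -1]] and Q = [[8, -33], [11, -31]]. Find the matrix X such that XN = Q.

Since N sits to the right of X, X = QN⁻¹.
det N = 5, so N⁻¹ = [[-1/5, 7/5], [-1/5, 2/5]].
X = QN⁻¹ = [[8, -33], [11, -31]] · [[-1/5, 7/5], [-1/5, 2/5]] = [[5, -2], [4, 3]].

X = [[5, -2], [4, 3]]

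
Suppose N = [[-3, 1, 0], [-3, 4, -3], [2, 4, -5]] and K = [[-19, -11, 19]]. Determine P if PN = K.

N is on the right of P, so right-multiply by N⁻¹: P = KN⁻¹.
det N = 3; the adjugate gives N⁻¹ = [[-8/3, 5/3, -1], [-7, 5, -3], [-20/3, 14/3, -3]].
P = KN⁻¹ = [[-19, -11, 19]] · [[-8/3, 5/3, -1], [-7, 5, -3], [-20/3, 14/3, -3]] = [[1, 2, -5]].

P = [[1, 2, -5]]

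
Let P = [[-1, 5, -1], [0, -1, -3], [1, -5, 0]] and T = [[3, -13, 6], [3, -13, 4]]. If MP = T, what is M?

M = [[0, -2, 3], [2, -2, 5]]

Since P sits to the right of M, M = TP⁻¹.
P has determinant -1; P⁻¹ = [[15, -5, 16], [3, -1, 3], [-1, 0, -1]].
M = TP⁻¹ = [[3, -13, 6], [3, -13, 4]] · [[15, -5, 16], [3, -1, 3], [-1, 0, -1]] = [[0, -2, 3], [2, -2, 5]].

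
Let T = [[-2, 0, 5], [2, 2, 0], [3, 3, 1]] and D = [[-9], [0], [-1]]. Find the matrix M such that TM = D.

M = [[2], [-2], [-1]]

Since T multiplies M on the left, M = T⁻¹D.
det T = -4, so T⁻¹ = [[-1/2, -15/4, 5/2], [1/2, 17/4, -5/2], [0, -3/2, 1]].
M = T⁻¹D = [[-1/2, -15/4, 5/2], [1/2, 17/4, -5/2], [0, -3/2, 1]] · [[-9], [0], [-1]] = [[2], [-2], [-1]].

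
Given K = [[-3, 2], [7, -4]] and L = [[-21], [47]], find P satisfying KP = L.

K is on the left of P, so left-multiply by K⁻¹: P = K⁻¹L.
det K = -2; the adjugate gives K⁻¹ = [[2, 1], [7/2, 3/2]].
P = K⁻¹L = [[2, 1], [7/2, 3/2]] · [[-21], [47]] = [[5], [-3]].

P = [[5], [-3]]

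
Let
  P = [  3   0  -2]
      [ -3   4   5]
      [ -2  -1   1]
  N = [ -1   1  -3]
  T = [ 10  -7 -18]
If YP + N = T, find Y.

YP = T − N = [[11, -8, -15]].
P is on the right of Y, so right-multiply by P⁻¹: Y = (T − N)P⁻¹.
det P = 5, so P⁻¹ = [[9/5, 2/5, 8/5], [-7/5, -1/5, -9/5], [11/5, 3/5, 12/5]].
Y = (T − N)P⁻¹ = [[-2, -3, -4]].

Y = [[-2, -3, -4]]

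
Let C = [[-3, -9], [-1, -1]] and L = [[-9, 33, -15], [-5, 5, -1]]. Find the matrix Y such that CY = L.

Y = [[6, -2, -1], [-1, -3, 2]]

Left-multiplying both sides by C⁻¹ gives Y = C⁻¹L.
det C = -6; the adjugate gives C⁻¹ = [[1/6, -3/2], [-1/6, 1/2]].
Y = C⁻¹L = [[1/6, -3/2], [-1/6, 1/2]] · [[-9, 33, -15], [-5, 5, -1]] = [[6, -2, -1], [-1, -3, 2]].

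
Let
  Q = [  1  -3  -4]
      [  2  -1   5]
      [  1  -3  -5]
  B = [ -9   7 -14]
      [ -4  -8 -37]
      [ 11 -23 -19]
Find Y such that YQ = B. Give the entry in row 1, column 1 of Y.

1

Q is on the right of Y, so right-multiply by Q⁻¹: Y = BQ⁻¹.
det Q = -5, so Q⁻¹ = [[-4, 3/5, 19/5], [-3, 1/5, 13/5], [1, 0, -1]].
Y = BQ⁻¹ = [[-9, 7, -14], [-4, -8, -37], [11, -23, -19]] · [[-4, 3/5, 19/5], [-3, 1/5, 13/5], [1, 0, -1]] = [[1, -4, -2], [3, -4, 1], [6, 2, 1]].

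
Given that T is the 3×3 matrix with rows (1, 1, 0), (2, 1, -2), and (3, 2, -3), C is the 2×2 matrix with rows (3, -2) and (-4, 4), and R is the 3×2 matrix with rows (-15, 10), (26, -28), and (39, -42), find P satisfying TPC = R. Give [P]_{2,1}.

Isolating P: multiply by T⁻¹ from the left and C⁻¹ from the right, so P = T⁻¹RC⁻¹.
det T = 1, so T⁻¹ = [[1, 3, -2], [0, -3, 2], [1, 1, -1]].
det C = 4, so C⁻¹ = [[1, 1/2], [1, 3/4]].
T⁻¹R = [[-15, 10], [0, 0], [-28, 24]].
P = (T⁻¹R)C⁻¹ = [[-5, 0], [0, 0], [-4, 4]].

0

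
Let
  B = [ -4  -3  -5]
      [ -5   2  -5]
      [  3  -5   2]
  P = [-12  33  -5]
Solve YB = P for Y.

Y = [[-2, 1, -5]]

Since B sits to the right of Y, Y = PB⁻¹.
det B = 4; the adjugate gives B⁻¹ = [[-21/4, 31/4, 25/4], [-5/4, 7/4, 5/4], [19/4, -29/4, -23/4]].
Y = PB⁻¹ = [[-12, 33, -5]] · [[-21/4, 31/4, 25/4], [-5/4, 7/4, 5/4], [19/4, -29/4, -23/4]] = [[-2, 1, -5]].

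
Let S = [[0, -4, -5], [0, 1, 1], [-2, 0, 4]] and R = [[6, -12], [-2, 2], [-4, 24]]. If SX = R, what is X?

X = [[6, -4], [-4, -2], [2, 4]]

S is on the left of X, so left-multiply by S⁻¹: X = S⁻¹R.
det S = -2, so S⁻¹ = [[-2, -8, -1/2], [1, 5, 0], [-1, -4, 0]].
X = S⁻¹R = [[-2, -8, -1/2], [1, 5, 0], [-1, -4, 0]] · [[6, -12], [-2, 2], [-4, 24]] = [[6, -4], [-4, -2], [2, 4]].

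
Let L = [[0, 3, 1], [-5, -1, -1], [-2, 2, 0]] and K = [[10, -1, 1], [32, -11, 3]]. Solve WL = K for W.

W = [[-1, -2, 0], [-1, -4, -6]]

L is on the right of W, so right-multiply by L⁻¹: W = KL⁻¹.
det L = -6, so L⁻¹ = [[-1/3, -1/3, 1/3], [-1/3, -1/3, 5/6], [2, 1, -5/2]].
W = KL⁻¹ = [[10, -1, 1], [32, -11, 3]] · [[-1/3, -1/3, 1/3], [-1/3, -1/3, 5/6], [2, 1, -5/2]] = [[-1, -2, 0], [-1, -4, -6]].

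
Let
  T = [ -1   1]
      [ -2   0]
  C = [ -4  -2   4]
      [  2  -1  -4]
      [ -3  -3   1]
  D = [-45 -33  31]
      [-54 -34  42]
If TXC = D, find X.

X = T⁻¹DC⁻¹ (apply T⁻¹ on the left and C⁻¹ on the right).
det T = 2; the adjugate gives T⁻¹ = [[0, -1/2], [1, -1/2]].
det C = -4; the adjugate gives C⁻¹ = [[13/4, 5/2, -3], [-5/2, -2, 2], [9/4, 3/2, -2]].
T⁻¹D = [[27, 17, -21], [-18, -16, 10]].
X = (T⁻¹D)C⁻¹ = [[-2, 2, -5], [4, 2, 2]].

X = [[-2, 2, -5], [4, 2, 2]]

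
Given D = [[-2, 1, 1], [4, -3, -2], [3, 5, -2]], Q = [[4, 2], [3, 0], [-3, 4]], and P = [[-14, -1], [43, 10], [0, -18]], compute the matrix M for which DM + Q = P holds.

DM = P − Q = [[-18, -3], [40, 10], [3, -22]].
Since D multiplies M on the left, M = D⁻¹(P − Q).
D has determinant -1; D⁻¹ = [[-16, -7, -1], [-2, -1, 0], [-29, -13, -2]].
M = D⁻¹(P − Q) = [[5, 0], [-4, -4], [-4, 1]].

M = [[5, 0], [-4, -4], [-4, 1]]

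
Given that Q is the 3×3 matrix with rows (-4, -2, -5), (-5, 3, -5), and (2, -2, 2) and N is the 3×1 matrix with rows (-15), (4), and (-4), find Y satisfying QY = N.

Left-multiplying both sides by Q⁻¹ gives Y = Q⁻¹N.
Q has determinant -4; Q⁻¹ = [[1, -7/2, -25/4], [0, -1/2, -5/4], [-1, 3, 11/2]].
Y = Q⁻¹N = [[1, -7/2, -25/4], [0, -1/2, -5/4], [-1, 3, 11/2]] · [[-15], [4], [-4]] = [[-4], [3], [5]].

Y = [[-4], [3], [5]]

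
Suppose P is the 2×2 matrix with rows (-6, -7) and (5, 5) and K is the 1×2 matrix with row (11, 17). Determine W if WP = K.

P is on the right of W, so right-multiply by P⁻¹: W = KP⁻¹.
P has determinant 5; P⁻¹ = [[1, 7/5], [-1, -6/5]].
W = KP⁻¹ = [[11, 17]] · [[1, 7/5], [-1, -6/5]] = [[-6, -5]].

W = [[-6, -5]]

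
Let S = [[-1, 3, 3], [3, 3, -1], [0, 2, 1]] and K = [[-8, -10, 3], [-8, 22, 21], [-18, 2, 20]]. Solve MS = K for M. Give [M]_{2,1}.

5

S is on the right of M, so right-multiply by S⁻¹: M = KS⁻¹.
det S = 4; the adjugate gives S⁻¹ = [[5/4, 3/4, -3], [-3/4, -1/4, 2], [3/2, 1/2, -3]].
M = KS⁻¹ = [[-8, -10, 3], [-8, 22, 21], [-18, 2, 20]] · [[5/4, 3/4, -3], [-3/4, -1/4, 2], [3/2, 1/2, -3]] = [[2, -2, -5], [5, -1, 5], [6, -4, -2]].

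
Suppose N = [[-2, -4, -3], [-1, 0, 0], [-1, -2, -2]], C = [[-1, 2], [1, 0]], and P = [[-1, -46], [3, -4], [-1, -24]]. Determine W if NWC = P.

W = [[2, -1], [4, 5], [1, 2]]

Left-multiply by N⁻¹ and right-multiply by C⁻¹: W = N⁻¹PC⁻¹.
det N = 2; the adjugate gives N⁻¹ = [[0, -1, 0], [-1, 1/2, 3/2], [1, 0, -2]].
det C = -2, so C⁻¹ = [[0, 1], [1/2, 1/2]].
N⁻¹P = [[-3, 4], [1, 8], [1, 2]].
W = (N⁻¹P)C⁻¹ = [[2, -1], [4, 5], [1, 2]].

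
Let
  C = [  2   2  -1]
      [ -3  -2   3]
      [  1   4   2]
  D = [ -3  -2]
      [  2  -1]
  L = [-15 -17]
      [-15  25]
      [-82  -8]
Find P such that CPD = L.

P = C⁻¹LD⁻¹ (apply C⁻¹ on the left and D⁻¹ on the right).
C has determinant -4; C⁻¹ = [[4, 2, -1], [-9/4, -5/4, 3/4], [5/2, 3/2, -1/2]].
det D = 7; the adjugate gives D⁻¹ = [[-1/7, 2/7], [-2/7, -3/7]].
C⁻¹L = [[-8, -10], [-9, 1], [-19, -1]].
P = (C⁻¹L)D⁻¹ = [[4, 2], [1, -3], [3, -5]].

P = [[4, 2], [1, -3], [3, -5]]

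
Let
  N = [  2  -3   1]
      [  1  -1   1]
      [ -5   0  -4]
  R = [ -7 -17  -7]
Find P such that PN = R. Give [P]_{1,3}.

4

Right-multiplying both sides by N⁻¹ gives P = RN⁻¹.
det N = 6; the adjugate gives N⁻¹ = [[2/3, -2, -1/3], [-1/6, -1/2, -1/6], [-5/6, 5/2, 1/6]].
P = RN⁻¹ = [[-7, -17, -7]] · [[2/3, -2, -1/3], [-1/6, -1/2, -1/6], [-5/6, 5/2, 1/6]] = [[4, 5, 4]].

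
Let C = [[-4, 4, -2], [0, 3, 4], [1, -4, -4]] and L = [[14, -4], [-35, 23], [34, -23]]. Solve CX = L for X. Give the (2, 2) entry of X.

5

C is on the left of X, so left-multiply by C⁻¹: X = C⁻¹L.
C has determinant 6; C⁻¹ = [[2/3, 4, 11/3], [2/3, 3, 8/3], [-1/2, -2, -2]].
X = C⁻¹L = [[2/3, 4, 11/3], [2/3, 3, 8/3], [-1/2, -2, -2]] · [[14, -4], [-35, 23], [34, -23]] = [[-6, 5], [-5, 5], [-5, 2]].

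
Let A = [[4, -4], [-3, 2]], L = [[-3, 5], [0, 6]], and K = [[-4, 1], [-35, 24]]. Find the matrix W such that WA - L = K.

WA = K + L = [[-7, 6], [-35, 30]].
A is on the right of W, so right-multiply by A⁻¹: W = (K + L)A⁻¹.
det A = -4; the adjugate gives A⁻¹ = [[-1/2, -1], [-3/4, -1]].
W = (K + L)A⁻¹ = [[-1, 1], [-5, 5]].

W = [[-1, 1], [-5, 5]]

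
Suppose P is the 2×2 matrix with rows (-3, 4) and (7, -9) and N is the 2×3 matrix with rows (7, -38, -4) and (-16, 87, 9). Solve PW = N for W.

W = [[-1, 6, 0], [1, -5, -1]]

Since P multiplies W on the left, W = P⁻¹N.
P has determinant -1; P⁻¹ = [[9, 4], [7, 3]].
W = P⁻¹N = [[9, 4], [7, 3]] · [[7, -38, -4], [-16, 87, 9]] = [[-1, 6, 0], [1, -5, -1]].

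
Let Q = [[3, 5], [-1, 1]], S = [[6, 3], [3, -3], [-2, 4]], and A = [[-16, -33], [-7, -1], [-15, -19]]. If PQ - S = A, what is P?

P = [[-5, -5], [-1, 1], [-4, 5]]

PQ = A + S = [[-10, -30], [-4, -4], [-17, -15]].
Q is on the right of P, so right-multiply by Q⁻¹: P = (A + S)Q⁻¹.
det Q = 8; the adjugate gives Q⁻¹ = [[1/8, -5/8], [1/8, 3/8]].
P = (A + S)Q⁻¹ = [[-5, -5], [-1, 1], [-4, 5]].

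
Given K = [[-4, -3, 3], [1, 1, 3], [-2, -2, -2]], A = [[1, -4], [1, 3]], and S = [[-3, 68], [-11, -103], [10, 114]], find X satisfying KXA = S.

Left-multiply by K⁻¹ and right-multiply by A⁻¹: X = K⁻¹SA⁻¹.
K has determinant -4; K⁻¹ = [[-1, 3, 3], [1, -7/2, -15/4], [0, 1/2, 1/4]].
det A = 7; the adjugate gives A⁻¹ = [[3/7, 4/7], [-1/7, 1/7]].
K⁻¹S = [[0, -35], [-2, 1], [-3, -23]].
X = (K⁻¹S)A⁻¹ = [[5, -5], [-1, -1], [2, -5]].

X = [[5, -5], [-1, -1], [2, -5]]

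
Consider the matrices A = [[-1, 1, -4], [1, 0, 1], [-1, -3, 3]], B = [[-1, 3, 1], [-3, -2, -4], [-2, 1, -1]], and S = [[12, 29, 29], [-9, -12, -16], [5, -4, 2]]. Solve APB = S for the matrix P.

P = [[2, 4, -3], [-3, -1, 3], [-3, 0, 2]]

P = A⁻¹SB⁻¹ (apply A⁻¹ on the left and B⁻¹ on the right).
A has determinant 5; A⁻¹ = [[3/5, 9/5, 1/5], [-4/5, -7/5, -3/5], [-3/5, -4/5, -1/5]].
det B = 2; the adjugate gives B⁻¹ = [[3, 2, -5], [5/2, 3/2, -7/2], [-7/2, -5/2, 11/2]].
A⁻¹S = [[-8, -5, -11], [0, -4, -2], [-1, -7, -5]].
P = (A⁻¹S)B⁻¹ = [[2, 4, -3], [-3, -1, 3], [-3, 0, 2]].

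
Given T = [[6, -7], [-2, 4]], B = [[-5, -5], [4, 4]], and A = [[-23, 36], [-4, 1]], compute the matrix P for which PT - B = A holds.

PT = A + B = [[-28, 31], [0, 5]].
Since T sits to the right of P, P = (A + B)T⁻¹.
det T = 10, so T⁻¹ = [[2/5, 7/10], [1/5, 3/5]].
P = (A + B)T⁻¹ = [[-5, -1], [1, 3]].

P = [[-5, -1], [1, 3]]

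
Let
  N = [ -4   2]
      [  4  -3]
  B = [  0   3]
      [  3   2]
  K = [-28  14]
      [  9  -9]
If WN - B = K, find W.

W = [[4, -3], [-2, 1]]

WN = K + B = [[-28, 17], [12, -7]].
Since N sits to the right of W, W = (K + B)N⁻¹.
det N = 4, so N⁻¹ = [[-3/4, -1/2], [-1, -1]].
W = (K + B)N⁻¹ = [[4, -3], [-2, 1]].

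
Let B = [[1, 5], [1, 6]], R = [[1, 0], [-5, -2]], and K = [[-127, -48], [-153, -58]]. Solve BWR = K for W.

Left-multiply by B⁻¹ and right-multiply by R⁻¹: W = B⁻¹KR⁻¹.
B has determinant 1; B⁻¹ = [[6, -5], [-1, 1]].
det R = -2, so R⁻¹ = [[1, 0], [-5/2, -1/2]].
B⁻¹K = [[3, 2], [-26, -10]].
W = (B⁻¹K)R⁻¹ = [[-2, -1], [-1, 5]].

W = [[-2, -1], [-1, 5]]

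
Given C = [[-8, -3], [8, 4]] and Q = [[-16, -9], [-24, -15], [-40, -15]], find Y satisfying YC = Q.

Right-multiplying both sides by C⁻¹ gives Y = QC⁻¹.
det C = -8; the adjugate gives C⁻¹ = [[-1/2, -3/8], [1, 1]].
Y = QC⁻¹ = [[-16, -9], [-24, -15], [-40, -15]] · [[-1/2, -3/8], [1, 1]] = [[-1, -3], [-3, -6], [5, 0]].

Y = [[-1, -3], [-3, -6], [5, 0]]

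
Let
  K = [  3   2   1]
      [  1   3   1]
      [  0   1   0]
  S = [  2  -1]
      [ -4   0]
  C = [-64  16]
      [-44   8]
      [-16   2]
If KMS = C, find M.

Left-multiply by K⁻¹ and right-multiply by S⁻¹: M = K⁻¹CS⁻¹.
det K = -2, so K⁻¹ = [[1/2, -1/2, 1/2], [0, 0, 1], [-1/2, 3/2, -7/2]].
det S = -4; the adjugate gives S⁻¹ = [[0, -1/4], [-1, -1/2]].
K⁻¹C = [[-18, 5], [-16, 2], [22, -3]].
M = (K⁻¹C)S⁻¹ = [[-5, 2], [-2, 3], [3, -4]].

M = [[-5, 2], [-2, 3], [3, -4]]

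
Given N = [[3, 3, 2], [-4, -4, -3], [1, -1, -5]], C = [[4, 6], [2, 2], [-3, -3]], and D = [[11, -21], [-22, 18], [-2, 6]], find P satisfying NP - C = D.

P = [[0, -1], [5, -4], [0, 0]]

NP = D + C = [[15, -15], [-20, 20], [-5, 3]].
Left-multiplying both sides by N⁻¹ gives P = N⁻¹(D + C).
N has determinant -2; N⁻¹ = [[-17/2, -13/2, 1/2], [23/2, 17/2, -1/2], [-4, -3, 0]].
P = N⁻¹(D + C) = [[0, -1], [5, -4], [0, 0]].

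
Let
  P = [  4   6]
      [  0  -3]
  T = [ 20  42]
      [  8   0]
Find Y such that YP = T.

Y = [[5, -4], [2, 4]]

P is on the right of Y, so right-multiply by P⁻¹: Y = TP⁻¹.
det P = -12, so P⁻¹ = [[1/4, 1/2], [0, -1/3]].
Y = TP⁻¹ = [[20, 42], [8, 0]] · [[1/4, 1/2], [0, -1/3]] = [[5, -4], [2, 4]].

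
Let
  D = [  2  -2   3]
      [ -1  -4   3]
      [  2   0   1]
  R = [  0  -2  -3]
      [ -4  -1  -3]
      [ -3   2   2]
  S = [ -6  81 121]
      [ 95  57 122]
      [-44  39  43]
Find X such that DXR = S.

Isolating X: multiply by D⁻¹ from the left and R⁻¹ from the right, so X = D⁻¹SR⁻¹.
det D = 2; the adjugate gives D⁻¹ = [[-2, 1, 3], [7/2, -2, -9/2], [4, -2, -5]].
R has determinant -1; R⁻¹ = [[-4, 2, -3], [-17, 9, -12], [11, -6, 8]].
D⁻¹S = [[-25, 12, 9], [-13, -6, -14], [6, 15, 25]].
X = (D⁻¹S)R⁻¹ = [[-5, 4, 3], [0, 4, -1], [-4, -3, 2]].

X = [[-5, 4, 3], [0, 4, -1], [-4, -3, 2]]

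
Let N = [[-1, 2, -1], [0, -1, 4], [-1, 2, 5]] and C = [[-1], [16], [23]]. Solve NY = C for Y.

N is on the left of Y, so left-multiply by N⁻¹: Y = N⁻¹C.
N has determinant 6; N⁻¹ = [[-13/6, -2, 7/6], [-2/3, -1, 2/3], [-1/6, 0, 1/6]].
Y = N⁻¹C = [[-13/6, -2, 7/6], [-2/3, -1, 2/3], [-1/6, 0, 1/6]] · [[-1], [16], [23]] = [[-3], [0], [4]].

Y = [[-3], [0], [4]]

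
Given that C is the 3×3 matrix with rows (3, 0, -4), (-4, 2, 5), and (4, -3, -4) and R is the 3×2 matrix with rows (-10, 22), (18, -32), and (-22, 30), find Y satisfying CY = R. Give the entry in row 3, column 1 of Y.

Left-multiplying both sides by C⁻¹ gives Y = C⁻¹R.
det C = 5, so C⁻¹ = [[7/5, 12/5, 8/5], [4/5, 4/5, 1/5], [4/5, 9/5, 6/5]].
Y = C⁻¹R = [[7/5, 12/5, 8/5], [4/5, 4/5, 1/5], [4/5, 9/5, 6/5]] · [[-10, 22], [18, -32], [-22, 30]] = [[-6, 2], [2, -2], [-2, -4]].

-2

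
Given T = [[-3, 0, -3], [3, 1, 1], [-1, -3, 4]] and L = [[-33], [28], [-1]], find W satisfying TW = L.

W = [[6], [5], [5]]

T is on the left of W, so left-multiply by T⁻¹: W = T⁻¹L.
det T = 3; the adjugate gives T⁻¹ = [[7/3, 3, 1], [-13/3, -5, -2], [-8/3, -3, -1]].
W = T⁻¹L = [[7/3, 3, 1], [-13/3, -5, -2], [-8/3, -3, -1]] · [[-33], [28], [-1]] = [[6], [5], [5]].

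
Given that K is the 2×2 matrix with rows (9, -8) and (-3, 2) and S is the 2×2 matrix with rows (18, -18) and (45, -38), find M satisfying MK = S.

Right-multiplying both sides by K⁻¹ gives M = SK⁻¹.
det K = -6; the adjugate gives K⁻¹ = [[-1/3, -4/3], [-1/2, -3/2]].
M = SK⁻¹ = [[18, -18], [45, -38]] · [[-1/3, -4/3], [-1/2, -3/2]] = [[3, 3], [4, -3]].

M = [[3, 3], [4, -3]]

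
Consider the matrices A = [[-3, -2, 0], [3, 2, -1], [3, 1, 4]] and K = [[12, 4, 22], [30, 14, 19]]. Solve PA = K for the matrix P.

P = [[-6, -6, 4], [1, 5, 6]]

Right-multiplying both sides by A⁻¹ gives P = KA⁻¹.
A has determinant 3; A⁻¹ = [[3, 8/3, 2/3], [-5, -4, -1], [-1, -1, 0]].
P = KA⁻¹ = [[12, 4, 22], [30, 14, 19]] · [[3, 8/3, 2/3], [-5, -4, -1], [-1, -1, 0]] = [[-6, -6, 4], [1, 5, 6]].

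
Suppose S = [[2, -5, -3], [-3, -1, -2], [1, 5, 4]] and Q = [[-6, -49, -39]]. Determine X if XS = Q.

X = [[5, 4, -4]]

S is on the right of X, so right-multiply by S⁻¹: X = QS⁻¹.
S has determinant 4; S⁻¹ = [[3/2, 5/4, 7/4], [5/2, 11/4, 13/4], [-7/2, -15/4, -17/4]].
X = QS⁻¹ = [[-6, -49, -39]] · [[3/2, 5/4, 7/4], [5/2, 11/4, 13/4], [-7/2, -15/4, -17/4]] = [[5, 4, -4]].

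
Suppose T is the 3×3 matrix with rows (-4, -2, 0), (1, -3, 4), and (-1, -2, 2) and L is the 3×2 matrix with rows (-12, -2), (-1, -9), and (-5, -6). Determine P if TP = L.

Left-multiplying both sides by T⁻¹ gives P = T⁻¹L.
det T = 4; the adjugate gives T⁻¹ = [[1/2, 1, -2], [-3/2, -2, 4], [-5/4, -3/2, 7/2]].
P = T⁻¹L = [[1/2, 1, -2], [-3/2, -2, 4], [-5/4, -3/2, 7/2]] · [[-12, -2], [-1, -9], [-5, -6]] = [[3, 2], [0, -3], [-1, -5]].

P = [[3, 2], [0, -3], [-1, -5]]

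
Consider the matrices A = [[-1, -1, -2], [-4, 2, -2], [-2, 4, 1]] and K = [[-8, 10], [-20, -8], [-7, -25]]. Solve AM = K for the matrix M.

M = [[3, 1], [-1, -5], [3, -3]]

A is on the left of M, so left-multiply by A⁻¹: M = A⁻¹K.
A has determinant 6; A⁻¹ = [[5/3, -7/6, 1], [4/3, -5/6, 1], [-2, 1, -1]].
M = A⁻¹K = [[5/3, -7/6, 1], [4/3, -5/6, 1], [-2, 1, -1]] · [[-8, 10], [-20, -8], [-7, -25]] = [[3, 1], [-1, -5], [3, -3]].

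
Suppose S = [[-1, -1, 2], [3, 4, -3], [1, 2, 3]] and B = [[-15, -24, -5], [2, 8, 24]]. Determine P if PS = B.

P = [[-4, -5, -4], [6, 1, 5]]

Since S sits to the right of P, P = BS⁻¹.
det S = -2, so S⁻¹ = [[-9, -7/2, 5/2], [6, 5/2, -3/2], [-1, -1/2, 1/2]].
P = BS⁻¹ = [[-15, -24, -5], [2, 8, 24]] · [[-9, -7/2, 5/2], [6, 5/2, -3/2], [-1, -1/2, 1/2]] = [[-4, -5, -4], [6, 1, 5]].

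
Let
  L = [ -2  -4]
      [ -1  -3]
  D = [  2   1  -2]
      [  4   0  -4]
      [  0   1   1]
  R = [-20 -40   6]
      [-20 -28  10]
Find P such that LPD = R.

P = [[3, -4, 1], [5, 0, 3]]

P = L⁻¹RD⁻¹ (apply L⁻¹ on the left and D⁻¹ on the right).
det L = 2; the adjugate gives L⁻¹ = [[-3/2, 2], [1/2, -1]].
det D = -4, so D⁻¹ = [[-1, 3/4, 1], [1, -1/2, 0], [-1, 1/2, 1]].
L⁻¹R = [[-10, 4, 11], [10, 8, -7]].
P = (L⁻¹R)D⁻¹ = [[3, -4, 1], [5, 0, 3]].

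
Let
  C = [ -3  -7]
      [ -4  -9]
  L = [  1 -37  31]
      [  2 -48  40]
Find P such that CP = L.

C is on the left of P, so left-multiply by C⁻¹: P = C⁻¹L.
det C = -1, so C⁻¹ = [[9, -7], [-4, 3]].
P = C⁻¹L = [[9, -7], [-4, 3]] · [[1, -37, 31], [2, -48, 40]] = [[-5, 3, -1], [2, 4, -4]].

P = [[-5, 3, -1], [2, 4, -4]]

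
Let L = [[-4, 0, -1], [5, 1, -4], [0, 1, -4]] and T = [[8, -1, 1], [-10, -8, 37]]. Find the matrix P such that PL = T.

P = [[3, 4, -5], [-5, -6, -2]]

L is on the right of P, so right-multiply by L⁻¹: P = TL⁻¹.
L has determinant -5; L⁻¹ = [[0, 1/5, -1/5], [-4, -16/5, 21/5], [-1, -4/5, 4/5]].
P = TL⁻¹ = [[8, -1, 1], [-10, -8, 37]] · [[0, 1/5, -1/5], [-4, -16/5, 21/5], [-1, -4/5, 4/5]] = [[3, 4, -5], [-5, -6, -2]].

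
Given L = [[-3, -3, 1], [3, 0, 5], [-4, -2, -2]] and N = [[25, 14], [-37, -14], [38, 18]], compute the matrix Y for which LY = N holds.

L is on the left of Y, so left-multiply by L⁻¹: Y = L⁻¹N.
det L = 6, so L⁻¹ = [[5/3, -4/3, -5/2], [-7/3, 5/3, 3], [-1, 1, 3/2]].
Y = L⁻¹N = [[5/3, -4/3, -5/2], [-7/3, 5/3, 3], [-1, 1, 3/2]] · [[25, 14], [-37, -14], [38, 18]] = [[-4, -3], [-6, -2], [-5, -1]].

Y = [[-4, -3], [-6, -2], [-5, -1]]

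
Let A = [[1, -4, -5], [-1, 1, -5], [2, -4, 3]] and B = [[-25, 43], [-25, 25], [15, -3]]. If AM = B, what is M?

M = [[0, -6], [0, -6], [5, -5]]

A is on the left of M, so left-multiply by A⁻¹: M = A⁻¹B.
A has determinant 1; A⁻¹ = [[-17, 32, 25], [-7, 13, 10], [2, -4, -3]].
M = A⁻¹B = [[-17, 32, 25], [-7, 13, 10], [2, -4, -3]] · [[-25, 43], [-25, 25], [15, -3]] = [[0, -6], [0, -6], [5, -5]].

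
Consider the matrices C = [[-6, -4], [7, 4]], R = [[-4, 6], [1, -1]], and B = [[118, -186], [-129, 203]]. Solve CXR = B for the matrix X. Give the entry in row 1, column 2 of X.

1

Left-multiply by C⁻¹ and right-multiply by R⁻¹: X = C⁻¹BR⁻¹.
det C = 4; the adjugate gives C⁻¹ = [[1, 1], [-7/4, -3/2]].
R has determinant -2; R⁻¹ = [[1/2, 3], [1/2, 2]].
C⁻¹B = [[-11, 17], [-13, 21]].
X = (C⁻¹B)R⁻¹ = [[3, 1], [4, 3]].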